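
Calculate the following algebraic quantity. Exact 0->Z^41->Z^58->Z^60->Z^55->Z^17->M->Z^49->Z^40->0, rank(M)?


Alt sum=0:
(-1)^0*41 + (-1)^1*58 + (-1)^2*60 + (-1)^3*55 + (-1)^4*17 + (-1)^5*? + (-1)^6*49 + (-1)^7*40=0
rank(M)=14


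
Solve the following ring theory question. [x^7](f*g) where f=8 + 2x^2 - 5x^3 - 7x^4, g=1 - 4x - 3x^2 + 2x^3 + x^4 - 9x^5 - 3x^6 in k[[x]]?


[x^7] = sum a_i*b_j, i+j=7
  2*-9=-18
  -5*1=-5
  -7*2=-14
Sum=-37


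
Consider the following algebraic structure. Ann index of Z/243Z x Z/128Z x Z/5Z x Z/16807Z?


Exponent = lcm of the cyclic orders; pairwise coprime => product.
3^5*2^7*5^1*7^5=243*128*5*16807=2613824640


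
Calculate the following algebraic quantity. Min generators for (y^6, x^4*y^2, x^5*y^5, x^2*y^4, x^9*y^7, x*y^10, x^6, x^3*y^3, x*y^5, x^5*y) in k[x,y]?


Remove redundant (divisible by others).
x^5*y^5 redundant.
x*y^10 redundant.
x^9*y^7 redundant.
Min: x^6, x^5*y, x^4*y^2, x^3*y^3, x^2*y^4, x*y^5, y^6
Count=7


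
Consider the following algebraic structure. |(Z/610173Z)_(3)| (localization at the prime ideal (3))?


3-primary part: 610173=3^9*31
Size=3^9=19683


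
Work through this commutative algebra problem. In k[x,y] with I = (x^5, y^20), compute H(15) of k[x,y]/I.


k[x,y], I = (x^5, y^20), d = 15
Need i < 5 and d-i < 20.
Range: 0 <= i <= 4.
H(15) = 5


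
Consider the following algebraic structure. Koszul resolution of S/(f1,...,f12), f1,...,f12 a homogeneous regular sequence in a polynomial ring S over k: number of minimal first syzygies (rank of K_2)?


Regular sequence => Koszul complex is the minimal free resolution.
Syz_1 minimally generated by Koszul relations f_i*e_j - f_j*e_i (i<j): mu(Syz_1) = beta_2 = C(m,2) = m(m-1)/2
m=12
12*11/2 = 66


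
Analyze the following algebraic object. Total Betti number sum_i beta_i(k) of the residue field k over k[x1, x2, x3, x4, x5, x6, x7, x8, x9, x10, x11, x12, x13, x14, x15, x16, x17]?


Koszul resolution: beta_i(k)=C(n,i), n=17
sum_i C(17,i) = 2^17 = 131072


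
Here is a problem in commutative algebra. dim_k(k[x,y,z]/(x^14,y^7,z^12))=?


Basis: x^iy^jz^k, i<14,j<7,k<12
14*7*12=1176


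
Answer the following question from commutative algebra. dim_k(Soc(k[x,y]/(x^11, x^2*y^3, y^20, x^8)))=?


Socle = ann(m) = span of standard monomials u with x*u, y*u in I (staircase corners).
Redundant generators: x^11
Minimal generators: x^8, x^2*y^3, y^20
Corners: xy^19, x^7y^2
Socle dim=2


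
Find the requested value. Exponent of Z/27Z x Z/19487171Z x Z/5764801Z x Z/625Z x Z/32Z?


Exponent = lcm of the cyclic orders; pairwise coprime => product.
3^3*11^7*7^8*5^4*2^5=27*19487171*5764801*625*32=60663417948704340000


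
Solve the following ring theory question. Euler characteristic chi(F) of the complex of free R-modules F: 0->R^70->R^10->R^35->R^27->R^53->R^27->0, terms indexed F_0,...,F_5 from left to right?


chi = sum (-1)^i * rank:
(-1)^0*70=70
(-1)^1*10=-10
(-1)^2*35=35
(-1)^3*27=-27
(-1)^4*53=53
(-1)^5*27=-27
chi=94


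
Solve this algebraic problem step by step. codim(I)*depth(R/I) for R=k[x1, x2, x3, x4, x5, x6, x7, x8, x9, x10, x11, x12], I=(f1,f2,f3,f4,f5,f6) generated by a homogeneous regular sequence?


codim=6, depth=dim(R/I)=12-6=6
Product=6*6=36


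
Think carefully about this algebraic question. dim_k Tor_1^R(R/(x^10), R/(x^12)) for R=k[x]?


Tor_1(R/I,R/J)=(I cap J)/IJ=(x^12)/(x^22)
dim=22-12=min(10,12)=10


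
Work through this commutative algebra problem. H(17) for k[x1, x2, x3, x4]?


C(d+n-1,n-1)=C(20,3)=1140


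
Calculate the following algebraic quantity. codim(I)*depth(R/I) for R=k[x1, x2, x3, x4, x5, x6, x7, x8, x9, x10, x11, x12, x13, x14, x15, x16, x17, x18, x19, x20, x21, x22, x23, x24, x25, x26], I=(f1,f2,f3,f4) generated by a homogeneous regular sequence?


codim=4, depth=dim(R/I)=26-4=22
Product=4*22=88


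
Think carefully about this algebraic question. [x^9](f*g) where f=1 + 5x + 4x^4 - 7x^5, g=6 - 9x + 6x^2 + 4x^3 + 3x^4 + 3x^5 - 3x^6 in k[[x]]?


[x^9] = sum a_i*b_j, i+j=9
  4*3=12
  -7*3=-21
Sum=-9


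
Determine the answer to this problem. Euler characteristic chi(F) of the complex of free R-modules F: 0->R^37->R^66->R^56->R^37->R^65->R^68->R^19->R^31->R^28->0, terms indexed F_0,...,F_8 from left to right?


chi = sum (-1)^i * rank:
(-1)^0*37=37
(-1)^1*66=-66
(-1)^2*56=56
(-1)^3*37=-37
(-1)^4*65=65
(-1)^5*68=-68
(-1)^6*19=19
(-1)^7*31=-31
(-1)^8*28=28
chi=3


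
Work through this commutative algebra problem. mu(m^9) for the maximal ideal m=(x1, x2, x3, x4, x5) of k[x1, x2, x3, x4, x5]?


Graded Nakayama: mu(m^d) = dim_k (m^d/m^(d+1)) = #degree-9 monomials in 5 vars
C(n+d-1,d)=C(13,9)=715


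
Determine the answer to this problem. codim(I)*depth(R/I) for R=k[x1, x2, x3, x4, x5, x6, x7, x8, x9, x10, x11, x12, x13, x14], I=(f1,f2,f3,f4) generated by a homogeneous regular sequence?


codim=4, depth=dim(R/I)=14-4=10
Product=4*10=40


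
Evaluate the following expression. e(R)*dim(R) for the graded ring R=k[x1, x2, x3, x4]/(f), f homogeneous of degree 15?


e(R)=deg(f)=15, dim(R)=4-1=3
e*dim=15*3=45


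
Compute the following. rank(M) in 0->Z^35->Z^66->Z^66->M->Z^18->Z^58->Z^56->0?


Alt sum=0:
(-1)^0*35 + (-1)^1*66 + (-1)^2*66 + (-1)^3*? + (-1)^4*18 + (-1)^5*58 + (-1)^6*56=0
rank(M)=51


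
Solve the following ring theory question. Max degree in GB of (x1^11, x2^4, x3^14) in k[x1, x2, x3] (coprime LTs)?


Pure powers, coprime LTs => already GB.
Degrees: 11, 4, 14
Max=14


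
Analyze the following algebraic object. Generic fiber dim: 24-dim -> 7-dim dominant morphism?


dim(fiber)=dim(X)-dim(Y)=24-7=17


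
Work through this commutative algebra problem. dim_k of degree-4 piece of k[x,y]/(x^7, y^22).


k[x,y], I = (x^7, y^22), d = 4
Need i < 7 and d-i < 22.
Range: 0 <= i <= 4.
H(4) = 5


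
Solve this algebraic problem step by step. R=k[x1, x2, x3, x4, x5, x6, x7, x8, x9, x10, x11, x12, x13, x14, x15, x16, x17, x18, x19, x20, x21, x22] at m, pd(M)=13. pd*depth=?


pd+depth=22
depth=22-13=9
pd*depth=13*9=117


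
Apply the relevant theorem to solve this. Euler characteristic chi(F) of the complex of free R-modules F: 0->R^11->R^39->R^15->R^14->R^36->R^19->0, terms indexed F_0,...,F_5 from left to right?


chi = sum (-1)^i * rank:
(-1)^0*11=11
(-1)^1*39=-39
(-1)^2*15=15
(-1)^3*14=-14
(-1)^4*36=36
(-1)^5*19=-19
chi=-10


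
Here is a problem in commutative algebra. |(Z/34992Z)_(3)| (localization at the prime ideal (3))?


3-primary part: 34992=3^7*16
Size=3^7=2187


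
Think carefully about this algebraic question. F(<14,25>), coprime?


gcd(14,25)=1 => F=ab-a-b=14*25-14-25=350-39=311


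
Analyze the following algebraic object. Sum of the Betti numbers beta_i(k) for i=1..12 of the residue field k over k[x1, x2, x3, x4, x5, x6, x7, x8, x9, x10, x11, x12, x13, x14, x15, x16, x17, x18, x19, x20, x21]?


Koszul resolution: beta_i(k)=C(n,i), n=21
C(21,1)=21, C(21,2)=210, C(21,3)=1330, C(21,4)=5985, C(21,5)=20349, C(21,6)=54264, C(21,7)=116280, C(21,8)=203490, C(21,9)=293930, C(21,10)=352716, C(21,11)=352716, C(21,12)=293930
Sum=1695221


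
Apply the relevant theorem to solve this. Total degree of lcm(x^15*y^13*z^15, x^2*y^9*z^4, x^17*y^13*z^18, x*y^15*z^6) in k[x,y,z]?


lcm = componentwise max:
x: max(15,2,17,1)=17
y: max(13,9,13,15)=15
z: max(15,4,18,6)=18
Total=17+15+18=50


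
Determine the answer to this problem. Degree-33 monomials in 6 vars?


C(d+n-1,n-1)=C(38,5)=501942


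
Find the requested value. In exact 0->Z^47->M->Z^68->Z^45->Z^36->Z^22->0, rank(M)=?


Alt sum=0:
(-1)^0*47 + (-1)^1*? + (-1)^2*68 + (-1)^3*45 + (-1)^4*36 + (-1)^5*22=0
rank(M)=84


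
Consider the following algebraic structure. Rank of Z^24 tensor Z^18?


rank(M(x)N) = rank(M)*rank(N)
24*18 = 432


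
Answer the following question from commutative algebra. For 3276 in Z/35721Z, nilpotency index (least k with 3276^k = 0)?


3276^k mod 35721:
k=1: 3276
k=2: 15876
k=3: 0
First zero at k = 3


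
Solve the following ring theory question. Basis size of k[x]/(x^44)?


Basis: 1,x,...,x^43
dim=44


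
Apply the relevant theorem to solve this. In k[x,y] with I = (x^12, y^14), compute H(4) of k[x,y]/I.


k[x,y], I = (x^12, y^14), d = 4
Need i < 12 and d-i < 14.
Range: 0 <= i <= 4.
H(4) = 5


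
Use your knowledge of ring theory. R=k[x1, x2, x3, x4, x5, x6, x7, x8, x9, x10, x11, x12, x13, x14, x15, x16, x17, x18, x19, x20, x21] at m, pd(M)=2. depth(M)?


pd+depth=depth(R)=21
depth=21-2=19


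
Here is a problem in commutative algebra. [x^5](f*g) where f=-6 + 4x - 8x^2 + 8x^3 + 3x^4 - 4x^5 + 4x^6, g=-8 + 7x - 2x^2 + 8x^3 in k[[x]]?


[x^5] = sum a_i*b_j, i+j=5
  -8*8=-64
  8*-2=-16
  3*7=21
  -4*-8=32
Sum=-27


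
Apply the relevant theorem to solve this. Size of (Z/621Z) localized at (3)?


3-primary part: 621=3^3*23
Size=3^3=27


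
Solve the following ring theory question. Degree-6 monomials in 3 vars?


C(d+n-1,n-1)=C(8,2)=28


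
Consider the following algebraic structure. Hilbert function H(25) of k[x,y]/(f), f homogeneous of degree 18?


H(t)=d for t>=d-1.
d=18, t=25
H(25)=18


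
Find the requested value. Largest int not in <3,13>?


gcd(3,13)=1 => F=ab-a-b=3*13-3-13=39-16=23


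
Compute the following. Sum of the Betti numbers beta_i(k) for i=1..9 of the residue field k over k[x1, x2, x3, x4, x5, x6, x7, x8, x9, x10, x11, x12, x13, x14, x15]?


Koszul resolution: beta_i(k)=C(n,i), n=15
C(15,1)=15, C(15,2)=105, C(15,3)=455, C(15,4)=1365, C(15,5)=3003, C(15,6)=5005, C(15,7)=6435, C(15,8)=6435, C(15,9)=5005
Sum=27823


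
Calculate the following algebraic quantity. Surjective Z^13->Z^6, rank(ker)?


rank(ker) = 13-6 = 7


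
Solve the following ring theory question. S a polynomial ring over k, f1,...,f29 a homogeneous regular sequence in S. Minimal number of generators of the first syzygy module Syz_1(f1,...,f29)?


Regular sequence => Koszul complex is the minimal free resolution.
Syz_1 minimally generated by Koszul relations f_i*e_j - f_j*e_i (i<j): mu(Syz_1) = beta_2 = C(m,2) = m(m-1)/2
m=29
29*28/2 = 406


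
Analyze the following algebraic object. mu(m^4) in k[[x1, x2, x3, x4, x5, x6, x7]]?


C(n+d-1,d)=C(10,4)=210


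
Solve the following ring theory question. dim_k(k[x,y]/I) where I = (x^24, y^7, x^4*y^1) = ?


k[x,y]/I, I = (x^24, y^7, x^4*y^1)
Rect: 24x7=168. Corner: (24-4)x(7-1)=120.
dim = 168-120 = 48


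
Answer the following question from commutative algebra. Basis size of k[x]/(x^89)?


Basis: 1,x,...,x^88
dim=89


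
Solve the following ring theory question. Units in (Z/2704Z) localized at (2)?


Local ring = Z/16Z.
phi(16) = 2^3*(2-1) = 8


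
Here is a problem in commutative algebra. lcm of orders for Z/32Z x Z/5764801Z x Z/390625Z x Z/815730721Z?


Exponent = lcm of the cyclic orders; pairwise coprime => product.
2^5*7^8*5^8*13^8=32*5764801*390625*815730721=58781565951894012500000


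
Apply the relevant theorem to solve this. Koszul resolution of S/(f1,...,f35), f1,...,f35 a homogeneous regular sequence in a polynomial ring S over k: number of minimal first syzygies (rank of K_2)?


Regular sequence => Koszul complex is the minimal free resolution.
Syz_1 minimally generated by Koszul relations f_i*e_j - f_j*e_i (i<j): mu(Syz_1) = beta_2 = C(m,2) = m(m-1)/2
m=35
35*34/2 = 595


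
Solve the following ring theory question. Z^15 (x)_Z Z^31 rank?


rank(M(x)N) = rank(M)*rank(N)
15*31 = 465


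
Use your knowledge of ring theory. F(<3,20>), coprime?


gcd(3,20)=1 => F=ab-a-b=3*20-3-20=60-23=37


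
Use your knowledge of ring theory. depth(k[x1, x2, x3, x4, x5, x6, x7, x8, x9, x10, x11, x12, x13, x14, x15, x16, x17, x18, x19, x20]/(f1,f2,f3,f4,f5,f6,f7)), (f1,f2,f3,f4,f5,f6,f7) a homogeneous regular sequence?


depth(R)=20
depth(R/I)=20-7=13


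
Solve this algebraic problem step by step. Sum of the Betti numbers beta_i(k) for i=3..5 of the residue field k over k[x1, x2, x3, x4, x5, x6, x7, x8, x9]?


Koszul resolution: beta_i(k)=C(n,i), n=9
C(9,3)=84, C(9,4)=126, C(9,5)=126
Sum=336


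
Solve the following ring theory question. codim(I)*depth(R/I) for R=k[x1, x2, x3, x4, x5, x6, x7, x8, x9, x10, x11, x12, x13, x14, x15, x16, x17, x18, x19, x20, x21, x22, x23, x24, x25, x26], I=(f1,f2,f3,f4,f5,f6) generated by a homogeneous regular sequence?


codim=6, depth=dim(R/I)=26-6=20
Product=6*20=120


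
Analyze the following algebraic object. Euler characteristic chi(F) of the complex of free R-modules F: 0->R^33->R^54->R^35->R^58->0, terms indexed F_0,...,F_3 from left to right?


chi = sum (-1)^i * rank:
(-1)^0*33=33
(-1)^1*54=-54
(-1)^2*35=35
(-1)^3*58=-58
chi=-44


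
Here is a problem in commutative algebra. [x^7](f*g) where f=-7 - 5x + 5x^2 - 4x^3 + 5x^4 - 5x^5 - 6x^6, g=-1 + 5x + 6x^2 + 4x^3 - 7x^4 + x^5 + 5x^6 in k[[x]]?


[x^7] = sum a_i*b_j, i+j=7
  -5*5=-25
  5*1=5
  -4*-7=28
  5*4=20
  -5*6=-30
  -6*5=-30
Sum=-32


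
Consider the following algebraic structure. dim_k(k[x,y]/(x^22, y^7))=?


Basis: x^i*y^j, i<22, j<7
22*7=154


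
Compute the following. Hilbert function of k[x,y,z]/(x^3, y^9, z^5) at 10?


Need i<3, j<9, k<5 with i+j+k=10.
For each i, j ranges over max(0,10-i-4)..min(8,10-i):
  i=0: j in [6,8] -> 3
  i=1: j in [5,8] -> 4
  i=2: j in [4,8] -> 5
H(10) = 3+4+5 = 12


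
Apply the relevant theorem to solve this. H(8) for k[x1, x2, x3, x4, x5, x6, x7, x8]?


C(d+n-1,n-1)=C(15,7)=6435


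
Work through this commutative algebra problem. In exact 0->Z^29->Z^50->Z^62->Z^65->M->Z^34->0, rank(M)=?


Alt sum=0:
(-1)^0*29 + (-1)^1*50 + (-1)^2*62 + (-1)^3*65 + (-1)^4*? + (-1)^5*34=0
rank(M)=58


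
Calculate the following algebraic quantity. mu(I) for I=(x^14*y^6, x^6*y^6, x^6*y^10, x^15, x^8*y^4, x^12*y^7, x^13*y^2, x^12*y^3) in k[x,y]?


Remove redundant (divisible by others).
x^6*y^10 redundant.
x^12*y^7 redundant.
x^14*y^6 redundant.
Min: x^15, x^13*y^2, x^12*y^3, x^8*y^4, x^6*y^6
Count=5


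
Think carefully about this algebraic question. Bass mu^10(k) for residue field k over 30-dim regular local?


C(n,i)=C(30,10)=30045015


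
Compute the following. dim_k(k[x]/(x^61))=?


Basis: 1,x,...,x^60
dim=61


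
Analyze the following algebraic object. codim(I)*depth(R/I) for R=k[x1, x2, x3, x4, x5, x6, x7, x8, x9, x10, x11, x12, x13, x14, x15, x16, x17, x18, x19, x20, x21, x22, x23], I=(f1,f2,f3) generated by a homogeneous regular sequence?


codim=3, depth=dim(R/I)=23-3=20
Product=3*20=60


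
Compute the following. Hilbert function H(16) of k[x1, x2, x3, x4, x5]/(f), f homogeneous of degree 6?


C(20,4)-C(14,4)=4845-1001=3844


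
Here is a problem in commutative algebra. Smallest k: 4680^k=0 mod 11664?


4680^k mod 11664:
k=1: 4680
k=2: 9072
k=3: 0
First zero at k = 3


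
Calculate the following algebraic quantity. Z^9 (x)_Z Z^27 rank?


rank(M(x)N) = rank(M)*rank(N)
9*27 = 243


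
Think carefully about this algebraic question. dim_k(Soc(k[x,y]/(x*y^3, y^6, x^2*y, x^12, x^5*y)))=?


Socle = ann(m) = span of standard monomials u with x*u, y*u in I (staircase corners).
Redundant generators: x^5*y
Minimal generators: x^12, x^2*y, x*y^3, y^6
Corners: y^5, xy^2, x^11
Socle dim=3


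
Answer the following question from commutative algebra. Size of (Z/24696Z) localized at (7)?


7-primary part: 24696=7^3*72
Size=7^3=343


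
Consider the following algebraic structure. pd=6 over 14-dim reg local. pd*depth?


pd+depth=14
depth=14-6=8
pd*depth=6*8=48


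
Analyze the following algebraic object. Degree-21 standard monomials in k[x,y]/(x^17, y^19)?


k[x,y], I = (x^17, y^19), d = 21
Need i < 17 and d-i < 19.
Range: 3 <= i <= 16.
H(21) = 14


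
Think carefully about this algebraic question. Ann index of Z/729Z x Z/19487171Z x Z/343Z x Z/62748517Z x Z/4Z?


Exponent = lcm of the cyclic orders; pairwise coprime => product.
3^6*11^7*7^3*13^7*2^2=729*19487171*343*62748517*4=1223020965498592776516


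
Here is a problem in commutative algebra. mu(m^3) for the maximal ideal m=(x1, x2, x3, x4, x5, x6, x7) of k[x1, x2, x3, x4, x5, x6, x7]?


Graded Nakayama: mu(m^d) = dim_k (m^d/m^(d+1)) = #degree-3 monomials in 7 vars
C(n+d-1,d)=C(9,3)=84


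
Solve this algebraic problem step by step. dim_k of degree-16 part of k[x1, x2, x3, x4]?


C(d+n-1,n-1)=C(19,3)=969


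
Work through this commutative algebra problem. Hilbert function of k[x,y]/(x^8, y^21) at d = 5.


k[x,y], I = (x^8, y^21), d = 5
Need i < 8 and d-i < 21.
Range: 0 <= i <= 5.
H(5) = 6


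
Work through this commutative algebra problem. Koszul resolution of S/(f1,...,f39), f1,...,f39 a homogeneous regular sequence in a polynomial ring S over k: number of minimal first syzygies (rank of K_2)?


Regular sequence => Koszul complex is the minimal free resolution.
Syz_1 minimally generated by Koszul relations f_i*e_j - f_j*e_i (i<j): mu(Syz_1) = beta_2 = C(m,2) = m(m-1)/2
m=39
39*38/2 = 741


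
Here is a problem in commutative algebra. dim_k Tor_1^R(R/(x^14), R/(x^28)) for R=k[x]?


Tor_1(R/I,R/J)=(I cap J)/IJ=(x^28)/(x^42)
dim=42-28=min(14,28)=14


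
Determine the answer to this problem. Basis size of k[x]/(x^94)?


Basis: 1,x,...,x^93
dim=94


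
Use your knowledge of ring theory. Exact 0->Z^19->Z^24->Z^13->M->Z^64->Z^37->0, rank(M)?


Alt sum=0:
(-1)^0*19 + (-1)^1*24 + (-1)^2*13 + (-1)^3*? + (-1)^4*64 + (-1)^5*37=0
rank(M)=35


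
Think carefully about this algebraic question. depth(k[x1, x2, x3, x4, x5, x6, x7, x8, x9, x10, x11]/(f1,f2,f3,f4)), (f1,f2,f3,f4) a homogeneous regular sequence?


depth(R)=11
depth(R/I)=11-4=7


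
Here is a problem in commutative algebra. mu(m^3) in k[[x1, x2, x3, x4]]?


C(n+d-1,d)=C(6,3)=20


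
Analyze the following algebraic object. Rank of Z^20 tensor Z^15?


rank(M(x)N) = rank(M)*rank(N)
20*15 = 300


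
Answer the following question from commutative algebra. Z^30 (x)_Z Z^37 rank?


rank(M(x)N) = rank(M)*rank(N)
30*37 = 1110


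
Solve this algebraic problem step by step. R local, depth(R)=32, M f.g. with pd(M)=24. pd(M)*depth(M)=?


pd+depth=32
depth=32-24=8
pd*depth=24*8=192


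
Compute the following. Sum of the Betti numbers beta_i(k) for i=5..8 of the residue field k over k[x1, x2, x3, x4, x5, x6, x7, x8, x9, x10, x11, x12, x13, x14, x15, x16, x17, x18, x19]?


Koszul resolution: beta_i(k)=C(n,i), n=19
C(19,5)=11628, C(19,6)=27132, C(19,7)=50388, C(19,8)=75582
Sum=164730


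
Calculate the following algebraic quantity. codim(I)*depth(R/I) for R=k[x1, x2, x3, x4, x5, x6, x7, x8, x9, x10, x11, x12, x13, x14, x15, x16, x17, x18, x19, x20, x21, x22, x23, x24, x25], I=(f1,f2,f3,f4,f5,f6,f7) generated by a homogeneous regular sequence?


codim=7, depth=dim(R/I)=25-7=18
Product=7*18=126


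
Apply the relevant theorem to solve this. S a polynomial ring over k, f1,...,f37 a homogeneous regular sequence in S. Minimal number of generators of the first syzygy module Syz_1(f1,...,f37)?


Regular sequence => Koszul complex is the minimal free resolution.
Syz_1 minimally generated by Koszul relations f_i*e_j - f_j*e_i (i<j): mu(Syz_1) = beta_2 = C(m,2) = m(m-1)/2
m=37
37*36/2 = 666


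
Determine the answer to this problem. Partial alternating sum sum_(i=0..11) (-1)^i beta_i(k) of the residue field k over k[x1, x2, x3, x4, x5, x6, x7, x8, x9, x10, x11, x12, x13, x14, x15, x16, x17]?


Koszul resolution: beta_i(k)=C(n,i), n=17
sum_(i=0..p) (-1)^i C(n,i) = (-1)^p C(n-1,p)
(-1)^11*C(16,11) = (-1)^11*4368 = -4368


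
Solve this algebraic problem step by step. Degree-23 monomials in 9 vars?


C(d+n-1,n-1)=C(31,8)=7888725


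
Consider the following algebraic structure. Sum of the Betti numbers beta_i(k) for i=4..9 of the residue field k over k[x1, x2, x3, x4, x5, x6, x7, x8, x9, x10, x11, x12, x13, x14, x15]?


Koszul resolution: beta_i(k)=C(n,i), n=15
C(15,4)=1365, C(15,5)=3003, C(15,6)=5005, C(15,7)=6435, C(15,8)=6435, C(15,9)=5005
Sum=27248


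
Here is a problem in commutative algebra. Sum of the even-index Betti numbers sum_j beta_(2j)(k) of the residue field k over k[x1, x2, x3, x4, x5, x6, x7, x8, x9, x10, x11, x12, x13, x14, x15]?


Koszul resolution: beta_i(k)=C(n,i), n=15
sum_even C(15,i) = 2^(n-1) = 2^14 = 16384


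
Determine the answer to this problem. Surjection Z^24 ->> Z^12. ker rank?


rank(ker) = 24-12 = 12


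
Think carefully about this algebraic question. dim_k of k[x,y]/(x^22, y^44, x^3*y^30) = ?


k[x,y]/I, I = (x^22, y^44, x^3*y^30)
Rect: 22x44=968. Corner: (22-3)x(44-30)=266.
dim = 968-266 = 702


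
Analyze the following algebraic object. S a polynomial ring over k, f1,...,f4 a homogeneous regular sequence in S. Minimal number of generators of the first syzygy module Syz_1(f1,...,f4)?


Regular sequence => Koszul complex is the minimal free resolution.
Syz_1 minimally generated by Koszul relations f_i*e_j - f_j*e_i (i<j): mu(Syz_1) = beta_2 = C(m,2) = m(m-1)/2
m=4
4*3/2 = 6


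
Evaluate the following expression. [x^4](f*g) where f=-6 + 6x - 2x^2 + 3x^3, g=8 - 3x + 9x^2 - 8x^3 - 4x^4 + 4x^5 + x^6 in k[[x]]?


[x^4] = sum a_i*b_j, i+j=4
  -6*-4=24
  6*-8=-48
  -2*9=-18
  3*-3=-9
Sum=-51


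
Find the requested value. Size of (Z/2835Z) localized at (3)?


3-primary part: 2835=3^4*35
Size=3^4=81


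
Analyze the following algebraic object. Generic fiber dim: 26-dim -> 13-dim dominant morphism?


dim(fiber)=dim(X)-dim(Y)=26-13=13


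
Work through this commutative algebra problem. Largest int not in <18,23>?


gcd(18,23)=1 => F=ab-a-b=18*23-18-23=414-41=373


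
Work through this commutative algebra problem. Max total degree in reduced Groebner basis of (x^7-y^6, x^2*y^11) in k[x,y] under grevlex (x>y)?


LT(f1)=x^7, LT(f2)=x^2y^11, lcm=x^7y^11
S(f1,f2) = y^11*f1 - x^5*f2 = -y^17
Reduced GB = {f1, f2, y^17}; degrees 7, 13, 17
Max = 17


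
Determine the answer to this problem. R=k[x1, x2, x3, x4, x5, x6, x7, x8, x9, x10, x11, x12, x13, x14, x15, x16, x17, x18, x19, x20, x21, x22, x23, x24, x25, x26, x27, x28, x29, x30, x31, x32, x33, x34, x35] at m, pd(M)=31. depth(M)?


pd+depth=depth(R)=35
depth=35-31=4


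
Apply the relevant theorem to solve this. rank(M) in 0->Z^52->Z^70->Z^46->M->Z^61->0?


Alt sum=0:
(-1)^0*52 + (-1)^1*70 + (-1)^2*46 + (-1)^3*? + (-1)^4*61=0
rank(M)=89


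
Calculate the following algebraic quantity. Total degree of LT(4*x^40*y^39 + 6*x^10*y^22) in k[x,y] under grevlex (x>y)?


LT: 4*x^40*y^39
deg_x=40, deg_y=39
Total=40+39=79


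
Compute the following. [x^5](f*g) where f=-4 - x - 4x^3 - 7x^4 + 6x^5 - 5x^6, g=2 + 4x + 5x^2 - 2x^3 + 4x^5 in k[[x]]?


[x^5] = sum a_i*b_j, i+j=5
  -4*4=-16
  -4*5=-20
  -7*4=-28
  6*2=12
Sum=-52


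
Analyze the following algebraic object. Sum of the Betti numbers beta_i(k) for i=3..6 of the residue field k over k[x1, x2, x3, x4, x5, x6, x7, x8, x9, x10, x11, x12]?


Koszul resolution: beta_i(k)=C(n,i), n=12
C(12,3)=220, C(12,4)=495, C(12,5)=792, C(12,6)=924
Sum=2431


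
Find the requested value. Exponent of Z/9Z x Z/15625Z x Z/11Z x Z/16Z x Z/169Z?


Exponent = lcm of the cyclic orders; pairwise coprime => product.
3^2*5^6*11^1*2^4*13^2=9*15625*11*16*169=4182750000


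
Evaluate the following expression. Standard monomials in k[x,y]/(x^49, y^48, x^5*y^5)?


k[x,y]/I, I = (x^49, y^48, x^5*y^5)
Rect: 49x48=2352. Corner: (49-5)x(48-5)=1892.
dim = 2352-1892 = 460


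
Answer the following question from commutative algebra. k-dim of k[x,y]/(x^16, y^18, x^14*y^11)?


k[x,y]/I, I = (x^16, y^18, x^14*y^11)
Rect: 16x18=288. Corner: (16-14)x(18-11)=14.
dim = 288-14 = 274


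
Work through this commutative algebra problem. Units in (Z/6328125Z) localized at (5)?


Local ring = Z/78125Z.
phi(78125) = 5^6*(5-1) = 62500


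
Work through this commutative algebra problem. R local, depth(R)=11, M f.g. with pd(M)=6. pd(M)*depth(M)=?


pd+depth=11
depth=11-6=5
pd*depth=6*5=30


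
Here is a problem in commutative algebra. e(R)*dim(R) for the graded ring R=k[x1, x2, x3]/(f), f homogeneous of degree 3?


e(R)=deg(f)=3, dim(R)=3-1=2
e*dim=3*2=6


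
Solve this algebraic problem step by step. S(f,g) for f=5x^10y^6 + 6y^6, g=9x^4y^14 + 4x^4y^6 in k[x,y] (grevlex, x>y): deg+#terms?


LT(f)=5x^10y^6, LT(g)=9x^4y^14
lcm(LM)=x^10y^14
S(f,g) (scaled by 45 to clear denominators) = 9y^8*f - 5x^6*g = -20x^10y^6 + 54y^14
2 terms, deg 16.
16+2=18


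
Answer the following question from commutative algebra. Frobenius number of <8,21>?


gcd(8,21)=1 => F=ab-a-b=8*21-8-21=168-29=139


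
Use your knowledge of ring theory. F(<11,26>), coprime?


gcd(11,26)=1 => F=ab-a-b=11*26-11-26=286-37=249


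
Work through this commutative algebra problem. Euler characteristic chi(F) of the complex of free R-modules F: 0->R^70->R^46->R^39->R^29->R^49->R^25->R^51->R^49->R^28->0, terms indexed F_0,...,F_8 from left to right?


chi = sum (-1)^i * rank:
(-1)^0*70=70
(-1)^1*46=-46
(-1)^2*39=39
(-1)^3*29=-29
(-1)^4*49=49
(-1)^5*25=-25
(-1)^6*51=51
(-1)^7*49=-49
(-1)^8*28=28
chi=88


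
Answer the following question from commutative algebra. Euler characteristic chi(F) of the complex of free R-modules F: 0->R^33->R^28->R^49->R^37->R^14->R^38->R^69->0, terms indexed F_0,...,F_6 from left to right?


chi = sum (-1)^i * rank:
(-1)^0*33=33
(-1)^1*28=-28
(-1)^2*49=49
(-1)^3*37=-37
(-1)^4*14=14
(-1)^5*38=-38
(-1)^6*69=69
chi=62


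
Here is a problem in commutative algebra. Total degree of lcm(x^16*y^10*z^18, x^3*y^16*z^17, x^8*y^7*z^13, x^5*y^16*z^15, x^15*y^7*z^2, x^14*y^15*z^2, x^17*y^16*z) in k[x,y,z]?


lcm = componentwise max:
x: max(16,3,8,5,15,14,17)=17
y: max(10,16,7,16,7,15,16)=16
z: max(18,17,13,15,2,2,1)=18
Total=17+16+18=51


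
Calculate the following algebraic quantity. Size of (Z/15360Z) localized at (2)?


2-primary part: 15360=2^10*15
Size=2^10=1024


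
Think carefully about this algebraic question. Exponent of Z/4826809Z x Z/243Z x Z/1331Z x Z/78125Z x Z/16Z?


Exponent = lcm of the cyclic orders; pairwise coprime => product.
13^6*3^5*11^3*5^7*2^4=4826809*243*1331*78125*16=1951436644121250000


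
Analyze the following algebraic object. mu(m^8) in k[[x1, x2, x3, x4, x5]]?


C(n+d-1,d)=C(12,8)=495


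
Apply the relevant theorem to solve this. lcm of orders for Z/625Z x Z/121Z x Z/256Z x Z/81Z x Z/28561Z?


Exponent = lcm of the cyclic orders; pairwise coprime => product.
5^4*11^2*2^8*3^4*13^4=625*121*256*81*28561=44788217760000


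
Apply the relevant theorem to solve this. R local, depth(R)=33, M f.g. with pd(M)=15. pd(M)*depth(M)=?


pd+depth=33
depth=33-15=18
pd*depth=15*18=270


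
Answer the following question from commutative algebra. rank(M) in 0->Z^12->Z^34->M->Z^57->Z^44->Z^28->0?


Alt sum=0:
(-1)^0*12 + (-1)^1*34 + (-1)^2*? + (-1)^3*57 + (-1)^4*44 + (-1)^5*28=0
rank(M)=63


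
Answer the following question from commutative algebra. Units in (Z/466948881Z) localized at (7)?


Local ring = Z/5764801Z.
phi(5764801) = 7^7*(7-1) = 4941258


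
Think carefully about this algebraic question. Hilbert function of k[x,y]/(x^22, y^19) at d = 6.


k[x,y], I = (x^22, y^19), d = 6
Need i < 22 and d-i < 19.
Range: 0 <= i <= 6.
H(6) = 7


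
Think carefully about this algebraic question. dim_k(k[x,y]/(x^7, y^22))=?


Basis: x^i*y^j, i<7, j<22
7*22=154


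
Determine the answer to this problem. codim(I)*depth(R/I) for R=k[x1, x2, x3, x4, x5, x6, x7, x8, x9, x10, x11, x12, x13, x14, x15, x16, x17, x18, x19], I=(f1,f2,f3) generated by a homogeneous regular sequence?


codim=3, depth=dim(R/I)=19-3=16
Product=3*16=48


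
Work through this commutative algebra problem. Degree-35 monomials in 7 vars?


C(d+n-1,n-1)=C(41,6)=4496388


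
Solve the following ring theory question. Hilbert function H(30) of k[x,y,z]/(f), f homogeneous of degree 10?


C(32,2)-C(22,2)=496-231=265


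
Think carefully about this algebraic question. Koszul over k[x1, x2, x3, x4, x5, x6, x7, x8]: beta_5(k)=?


C(n,i)=C(8,5)=56


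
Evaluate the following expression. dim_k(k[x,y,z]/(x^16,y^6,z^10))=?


Basis: x^iy^jz^k, i<16,j<6,k<10
16*6*10=960


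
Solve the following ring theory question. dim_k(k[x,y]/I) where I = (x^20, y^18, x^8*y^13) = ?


k[x,y]/I, I = (x^20, y^18, x^8*y^13)
Rect: 20x18=360. Corner: (20-8)x(18-13)=60.
dim = 360-60 = 300


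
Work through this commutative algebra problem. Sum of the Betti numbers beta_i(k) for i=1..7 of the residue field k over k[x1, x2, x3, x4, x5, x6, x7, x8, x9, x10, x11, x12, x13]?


Koszul resolution: beta_i(k)=C(n,i), n=13
C(13,1)=13, C(13,2)=78, C(13,3)=286, C(13,4)=715, C(13,5)=1287, C(13,6)=1716, C(13,7)=1716
Sum=5811


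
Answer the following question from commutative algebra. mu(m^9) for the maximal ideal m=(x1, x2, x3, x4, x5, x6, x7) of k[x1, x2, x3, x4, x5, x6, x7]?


Graded Nakayama: mu(m^d) = dim_k (m^d/m^(d+1)) = #degree-9 monomials in 7 vars
C(n+d-1,d)=C(15,9)=5005


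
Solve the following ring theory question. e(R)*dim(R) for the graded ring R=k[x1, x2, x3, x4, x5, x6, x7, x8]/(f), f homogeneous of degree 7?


e(R)=deg(f)=7, dim(R)=8-1=7
e*dim=7*7=49


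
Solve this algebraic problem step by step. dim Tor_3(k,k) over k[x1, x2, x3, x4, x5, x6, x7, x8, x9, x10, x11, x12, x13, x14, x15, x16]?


Koszul: C(n,i)=C(16,3)=560


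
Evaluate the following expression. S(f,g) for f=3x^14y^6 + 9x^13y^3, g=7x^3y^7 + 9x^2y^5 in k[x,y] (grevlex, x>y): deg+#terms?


LT(f)=3x^14y^6, LT(g)=7x^3y^7
lcm(LM)=x^14y^7
S(f,g) (scaled by 21 to clear denominators) = 7y*f - 3x^11*g = -27x^13y^5 + 63x^13y^4
2 terms, deg 18.
18+2=20


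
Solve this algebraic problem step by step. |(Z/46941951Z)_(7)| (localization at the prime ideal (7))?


7-primary part: 46941951=7^7*57
Size=7^7=823543


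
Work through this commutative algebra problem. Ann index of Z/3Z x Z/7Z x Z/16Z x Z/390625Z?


Exponent = lcm of the cyclic orders; pairwise coprime => product.
3^1*7^1*2^4*5^8=3*7*16*390625=131250000


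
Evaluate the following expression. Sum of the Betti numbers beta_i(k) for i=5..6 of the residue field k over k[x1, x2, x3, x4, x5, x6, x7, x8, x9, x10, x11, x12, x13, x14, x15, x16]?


Koszul resolution: beta_i(k)=C(n,i), n=16
C(16,5)=4368, C(16,6)=8008
Sum=12376


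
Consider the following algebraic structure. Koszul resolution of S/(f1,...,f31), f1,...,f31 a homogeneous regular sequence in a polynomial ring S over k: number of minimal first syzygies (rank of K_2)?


Regular sequence => Koszul complex is the minimal free resolution.
Syz_1 minimally generated by Koszul relations f_i*e_j - f_j*e_i (i<j): mu(Syz_1) = beta_2 = C(m,2) = m(m-1)/2
m=31
31*30/2 = 465


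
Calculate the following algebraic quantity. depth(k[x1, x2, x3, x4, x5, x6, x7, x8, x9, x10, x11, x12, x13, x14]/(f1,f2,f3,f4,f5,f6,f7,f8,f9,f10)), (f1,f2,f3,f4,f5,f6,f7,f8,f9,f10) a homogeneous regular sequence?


depth(R)=14
depth(R/I)=14-10=4


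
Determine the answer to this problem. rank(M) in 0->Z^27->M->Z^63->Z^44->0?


Alt sum=0:
(-1)^0*27 + (-1)^1*? + (-1)^2*63 + (-1)^3*44=0
rank(M)=46


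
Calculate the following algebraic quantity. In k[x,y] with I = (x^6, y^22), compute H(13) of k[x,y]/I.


k[x,y], I = (x^6, y^22), d = 13
Need i < 6 and d-i < 22.
Range: 0 <= i <= 5.
H(13) = 6


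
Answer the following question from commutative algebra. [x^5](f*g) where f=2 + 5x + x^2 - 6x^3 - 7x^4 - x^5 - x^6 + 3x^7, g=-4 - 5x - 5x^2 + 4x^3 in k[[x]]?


[x^5] = sum a_i*b_j, i+j=5
  1*4=4
  -6*-5=30
  -7*-5=35
  -1*-4=4
Sum=73


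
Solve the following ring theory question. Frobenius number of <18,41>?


gcd(18,41)=1 => F=ab-a-b=18*41-18-41=738-59=679


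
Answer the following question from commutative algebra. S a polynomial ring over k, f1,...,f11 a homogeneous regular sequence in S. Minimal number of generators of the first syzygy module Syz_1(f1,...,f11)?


Regular sequence => Koszul complex is the minimal free resolution.
Syz_1 minimally generated by Koszul relations f_i*e_j - f_j*e_i (i<j): mu(Syz_1) = beta_2 = C(m,2) = m(m-1)/2
m=11
11*10/2 = 55


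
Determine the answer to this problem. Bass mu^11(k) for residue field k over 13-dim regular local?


C(n,i)=C(13,11)=78


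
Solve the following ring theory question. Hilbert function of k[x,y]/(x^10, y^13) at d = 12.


k[x,y], I = (x^10, y^13), d = 12
Need i < 10 and d-i < 13.
Range: 0 <= i <= 9.
H(12) = 10


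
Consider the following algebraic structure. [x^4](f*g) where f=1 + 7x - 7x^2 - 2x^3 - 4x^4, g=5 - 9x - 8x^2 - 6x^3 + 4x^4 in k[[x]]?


[x^4] = sum a_i*b_j, i+j=4
  1*4=4
  7*-6=-42
  -7*-8=56
  -2*-9=18
  -4*5=-20
Sum=16


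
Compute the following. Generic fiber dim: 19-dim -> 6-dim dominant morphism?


dim(fiber)=dim(X)-dim(Y)=19-6=13


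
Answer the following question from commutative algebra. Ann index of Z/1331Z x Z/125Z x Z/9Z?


Exponent = lcm of the cyclic orders; pairwise coprime => product.
11^3*5^3*3^2=1331*125*9=1497375


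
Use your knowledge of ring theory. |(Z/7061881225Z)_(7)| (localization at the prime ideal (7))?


7-primary part: 7061881225=7^10*25
Size=7^10=282475249


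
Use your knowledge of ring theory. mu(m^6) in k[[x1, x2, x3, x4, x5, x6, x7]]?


C(n+d-1,d)=C(12,6)=924


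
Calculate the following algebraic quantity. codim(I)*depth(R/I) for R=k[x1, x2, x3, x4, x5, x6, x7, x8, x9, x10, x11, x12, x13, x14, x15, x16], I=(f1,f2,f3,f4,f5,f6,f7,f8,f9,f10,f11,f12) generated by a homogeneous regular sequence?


codim=12, depth=dim(R/I)=16-12=4
Product=12*4=48


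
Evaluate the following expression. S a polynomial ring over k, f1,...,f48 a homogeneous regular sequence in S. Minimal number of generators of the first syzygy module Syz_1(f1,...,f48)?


Regular sequence => Koszul complex is the minimal free resolution.
Syz_1 minimally generated by Koszul relations f_i*e_j - f_j*e_i (i<j): mu(Syz_1) = beta_2 = C(m,2) = m(m-1)/2
m=48
48*47/2 = 1128


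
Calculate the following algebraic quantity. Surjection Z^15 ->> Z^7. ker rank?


rank(ker) = 15-7 = 8


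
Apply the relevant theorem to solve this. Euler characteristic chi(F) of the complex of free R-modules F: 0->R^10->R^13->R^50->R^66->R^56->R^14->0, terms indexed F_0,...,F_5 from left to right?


chi = sum (-1)^i * rank:
(-1)^0*10=10
(-1)^1*13=-13
(-1)^2*50=50
(-1)^3*66=-66
(-1)^4*56=56
(-1)^5*14=-14
chi=23


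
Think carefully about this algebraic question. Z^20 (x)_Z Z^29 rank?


rank(M(x)N) = rank(M)*rank(N)
20*29 = 580


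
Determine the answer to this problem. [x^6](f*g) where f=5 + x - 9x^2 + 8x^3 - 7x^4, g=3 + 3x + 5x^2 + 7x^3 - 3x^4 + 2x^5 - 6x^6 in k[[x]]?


[x^6] = sum a_i*b_j, i+j=6
  5*-6=-30
  1*2=2
  -9*-3=27
  8*7=56
  -7*5=-35
Sum=20


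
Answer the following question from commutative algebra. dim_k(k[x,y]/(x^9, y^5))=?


Basis: x^i*y^j, i<9, j<5
9*5=45


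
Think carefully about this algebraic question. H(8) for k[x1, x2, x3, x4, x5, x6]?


C(d+n-1,n-1)=C(13,5)=1287


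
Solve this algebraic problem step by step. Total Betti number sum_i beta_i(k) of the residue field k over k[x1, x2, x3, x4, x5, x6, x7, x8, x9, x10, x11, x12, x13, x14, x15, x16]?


Koszul resolution: beta_i(k)=C(n,i), n=16
sum_i C(16,i) = 2^16 = 65536


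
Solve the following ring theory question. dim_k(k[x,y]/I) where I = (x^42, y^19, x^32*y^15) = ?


k[x,y]/I, I = (x^42, y^19, x^32*y^15)
Rect: 42x19=798. Corner: (42-32)x(19-15)=40.
dim = 798-40 = 758


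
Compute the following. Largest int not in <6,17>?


gcd(6,17)=1 => F=ab-a-b=6*17-6-17=102-23=79


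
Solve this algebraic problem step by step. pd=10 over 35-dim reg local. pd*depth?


pd+depth=35
depth=35-10=25
pd*depth=10*25=250


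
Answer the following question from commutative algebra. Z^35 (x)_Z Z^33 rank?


rank(M(x)N) = rank(M)*rank(N)
35*33 = 1155


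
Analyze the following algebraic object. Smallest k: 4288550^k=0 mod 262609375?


4288550^k mod 262609375:
k=1: 4288550
k=2: 76133750
k=3: 107187500
k=4: 150062500
k=5: 0
First zero at k = 5


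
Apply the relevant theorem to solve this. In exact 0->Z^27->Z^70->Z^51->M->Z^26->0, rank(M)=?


Alt sum=0:
(-1)^0*27 + (-1)^1*70 + (-1)^2*51 + (-1)^3*? + (-1)^4*26=0
rank(M)=34


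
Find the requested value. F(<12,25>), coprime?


gcd(12,25)=1 => F=ab-a-b=12*25-12-25=300-37=263


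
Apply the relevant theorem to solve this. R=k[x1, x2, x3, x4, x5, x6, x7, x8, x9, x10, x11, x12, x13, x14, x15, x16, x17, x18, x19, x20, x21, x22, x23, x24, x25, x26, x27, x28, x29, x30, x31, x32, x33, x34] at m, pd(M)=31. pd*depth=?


pd+depth=34
depth=34-31=3
pd*depth=31*3=93


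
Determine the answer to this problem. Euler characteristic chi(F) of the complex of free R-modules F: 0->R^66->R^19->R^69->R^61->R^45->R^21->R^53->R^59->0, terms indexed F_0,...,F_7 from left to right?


chi = sum (-1)^i * rank:
(-1)^0*66=66
(-1)^1*19=-19
(-1)^2*69=69
(-1)^3*61=-61
(-1)^4*45=45
(-1)^5*21=-21
(-1)^6*53=53
(-1)^7*59=-59
chi=73


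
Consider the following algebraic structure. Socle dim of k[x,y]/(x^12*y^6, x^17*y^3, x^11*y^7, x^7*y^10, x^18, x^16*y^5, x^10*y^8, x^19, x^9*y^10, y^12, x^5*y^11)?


Socle = ann(m) = span of standard monomials u with x*u, y*u in I (staircase corners).
Redundant generators: x^9*y^10, x^19
Minimal generators: x^18, x^17*y^3, x^16*y^5, x^12*y^6, x^11*y^7, x^10*y^8, x^7*y^10, x^5*y^11, y^12
Corners: x^4y^11, x^6y^10, x^9y^9, x^10y^7, x^11y^6, x^15y^5, x^16y^4, x^17y^2
Socle dim=8


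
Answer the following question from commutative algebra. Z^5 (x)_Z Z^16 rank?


rank(M(x)N) = rank(M)*rank(N)
5*16 = 80


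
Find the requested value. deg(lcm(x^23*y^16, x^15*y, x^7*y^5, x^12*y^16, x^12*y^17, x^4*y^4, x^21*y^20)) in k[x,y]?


lcm = componentwise max:
x: max(23,15,7,12,12,4,21)=23
y: max(16,1,5,16,17,4,20)=20
Total=23+20=43


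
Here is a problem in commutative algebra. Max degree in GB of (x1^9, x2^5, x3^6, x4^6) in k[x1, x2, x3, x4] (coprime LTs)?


Pure powers, coprime LTs => already GB.
Degrees: 9, 5, 6, 6
Max=9


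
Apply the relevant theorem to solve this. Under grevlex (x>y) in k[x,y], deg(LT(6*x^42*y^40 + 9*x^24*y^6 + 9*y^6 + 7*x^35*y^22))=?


LT: 6*x^42*y^40
deg_x=42, deg_y=40
Total=42+40=82


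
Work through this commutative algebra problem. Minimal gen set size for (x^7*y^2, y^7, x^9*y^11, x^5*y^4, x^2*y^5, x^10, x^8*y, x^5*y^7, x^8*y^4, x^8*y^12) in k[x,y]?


Remove redundant (divisible by others).
x^8*y^12 redundant.
x^5*y^7 redundant.
x^8*y^4 redundant.
x^9*y^11 redundant.
Min: x^10, x^8*y, x^7*y^2, x^5*y^4, x^2*y^5, y^7
Count=6


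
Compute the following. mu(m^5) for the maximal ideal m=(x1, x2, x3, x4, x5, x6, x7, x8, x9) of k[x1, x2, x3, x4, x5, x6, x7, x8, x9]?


Graded Nakayama: mu(m^d) = dim_k (m^d/m^(d+1)) = #degree-5 monomials in 9 vars
C(n+d-1,d)=C(13,5)=1287


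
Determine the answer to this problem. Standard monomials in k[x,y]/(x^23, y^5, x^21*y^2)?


k[x,y]/I, I = (x^23, y^5, x^21*y^2)
Rect: 23x5=115. Corner: (23-21)x(5-2)=6.
dim = 115-6 = 109


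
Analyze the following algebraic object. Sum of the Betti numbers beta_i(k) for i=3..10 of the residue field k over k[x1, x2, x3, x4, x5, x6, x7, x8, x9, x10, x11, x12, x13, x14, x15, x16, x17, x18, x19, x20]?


Koszul resolution: beta_i(k)=C(n,i), n=20
C(20,3)=1140, C(20,4)=4845, C(20,5)=15504, C(20,6)=38760, C(20,7)=77520, C(20,8)=125970, C(20,9)=167960, C(20,10)=184756
Sum=616455


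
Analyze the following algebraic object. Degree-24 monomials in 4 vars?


C(d+n-1,n-1)=C(27,3)=2925


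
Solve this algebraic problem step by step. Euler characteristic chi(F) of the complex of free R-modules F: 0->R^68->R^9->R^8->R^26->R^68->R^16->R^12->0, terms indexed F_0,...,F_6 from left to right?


chi = sum (-1)^i * rank:
(-1)^0*68=68
(-1)^1*9=-9
(-1)^2*8=8
(-1)^3*26=-26
(-1)^4*68=68
(-1)^5*16=-16
(-1)^6*12=12
chi=105
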